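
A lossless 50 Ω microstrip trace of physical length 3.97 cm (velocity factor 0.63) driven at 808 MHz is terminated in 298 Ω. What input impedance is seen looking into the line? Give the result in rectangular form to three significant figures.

λ = v/f = 0.63·c / 808 MHz = 0.234 m
βl = 2π·l/λ = 2π × 0.17 = 61.1°
tan(βl) = tan(61.1°) = 1.81
Z_in = Z_0·(Z_L + jZ_0·tanβl)/(Z_0 + jZ_L·tanβl)
     = 50·(298 + j90.6)/(50 + j540)

Z_in ≈ 10.9 − j26.6 Ω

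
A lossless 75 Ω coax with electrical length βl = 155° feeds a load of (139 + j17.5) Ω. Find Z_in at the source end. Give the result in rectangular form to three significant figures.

Z_in ≈ 85.6 + j51 Ω

tan(βl) = tan(155°) = -0.466
Z_in = Z_0·(Z_L + jZ_0·tanβl)/(Z_0 + jZ_L·tanβl)
     = 75·(139 − j17.5)/(83.2 − j64.8)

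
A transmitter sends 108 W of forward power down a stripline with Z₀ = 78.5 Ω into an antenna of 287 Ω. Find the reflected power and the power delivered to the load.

Γ = (287 − 78.5)/(287 + 78.5) = 0.57
|Γ|² = 0.325
P_refl = |Γ|²·P_inc = 35.1 W, P_del = (1 − |Γ|²)·P_inc = 72.9 W

P_reflected ≈ 35.1 W; P_delivered ≈ 72.9 W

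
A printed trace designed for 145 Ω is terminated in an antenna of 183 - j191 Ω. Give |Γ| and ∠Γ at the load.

Γ ≈ 0.513 ∠ -48.5°

Γ = (Z_L − Z_0)/(Z_L + Z_0) = (38 − j191)/(328 − j191)
|Γ| = 195/380 = 0.513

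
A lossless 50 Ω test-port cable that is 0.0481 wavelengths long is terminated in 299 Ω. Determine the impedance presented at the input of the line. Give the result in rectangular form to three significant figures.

βl = 2π × 0.0481 = 17.3°
tan(βl) = tan(17.3°) = 0.312
Z_in = Z_0·(Z_L + jZ_0·tanβl)/(Z_0 + jZ_L·tanβl)
     = 50·(299 + j15.6)/(50 + j93.2)

Z_in ≈ 73.3 − j121 Ω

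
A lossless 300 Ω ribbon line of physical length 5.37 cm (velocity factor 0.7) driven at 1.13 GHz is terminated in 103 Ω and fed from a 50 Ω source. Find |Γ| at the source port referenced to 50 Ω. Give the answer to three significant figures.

λ = v/f = 0.7·c / 1.13 GHz = 0.186 m
βl = 2π·l/λ = 2π × 0.289 = 104°
tan(βl) = -4
Z_in = Z_0·(Z_L + jZ_0·tanβl)/(Z_0 + jZ_L·tanβl) = 607 − j367 Ω
Γ_s = (Z_in − Z_s)/(Z_in + Z_s) = (557 − j367)/(657 − j367), |Γ_s| = 0.886

|Γ| ≈ 0.886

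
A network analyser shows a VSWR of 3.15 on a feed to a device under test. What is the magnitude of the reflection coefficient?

|Γ| ≈ 0.518

|Γ| = (S − 1)/(S + 1) = (3.15 − 1)/(3.15 + 1) = 2.15/4.15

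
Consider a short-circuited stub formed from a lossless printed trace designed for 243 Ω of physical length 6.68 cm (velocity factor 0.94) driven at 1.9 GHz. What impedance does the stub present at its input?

Z_in ≈ −j78.8 Ω

λ = v/f = 0.94·c / 1.9 GHz = 0.148 m
βl = 2π·l/λ = 2π × 0.45 = 162°
tan(βl) = -0.324
For a short-circuited stub, Z_in = jZ_0·tan(βl)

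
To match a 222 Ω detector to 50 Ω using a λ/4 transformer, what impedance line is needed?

Z_qwt ≈ 105 Ω

Z_qwt = √(Z_0·R_L) = √(50 × 222) = √11100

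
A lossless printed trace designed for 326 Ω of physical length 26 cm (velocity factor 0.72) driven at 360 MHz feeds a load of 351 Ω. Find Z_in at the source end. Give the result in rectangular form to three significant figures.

Z_in ≈ 342 + j18.8 Ω

λ = v/f = 0.72·c / 360 MHz = 0.6 m
βl = 2π·l/λ = 2π × 0.433 = 156°
tan(βl) = tan(156°) = -0.445
Z_in = Z_0·(Z_L + jZ_0·tanβl)/(Z_0 + jZ_L·tanβl)
     = 326·(351 − j145)/(326 − j156)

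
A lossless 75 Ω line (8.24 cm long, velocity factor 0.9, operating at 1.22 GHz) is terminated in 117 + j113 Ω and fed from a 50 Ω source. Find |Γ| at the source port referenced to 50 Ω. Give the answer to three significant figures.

λ = v/f = 0.9·c / 1.22 GHz = 0.221 m
βl = 2π·l/λ = 2π × 0.372 = 134°
tan(βl) = -1.03
Z_in = Z_0·(Z_L + jZ_0·tanβl)/(Z_0 + jZ_L·tanβl) = 26.5 + j30.5 Ω
Γ_s = (Z_in − Z_s)/(Z_in + Z_s) = (-23.5 + j30.5)/(76.5 + j30.5), |Γ_s| = 0.468

|Γ| ≈ 0.468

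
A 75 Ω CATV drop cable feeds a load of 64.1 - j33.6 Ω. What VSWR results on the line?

VSWR ≈ 1.66

Γ = (Z_L − Z_0)/(Z_L + Z_0) = (-10.9 − j33.6)/(139.1 − j33.6)
|Γ| = 35.3/143 = 0.247
VSWR = (1 + |Γ|)/(1 − |Γ|) = 1.25/0.753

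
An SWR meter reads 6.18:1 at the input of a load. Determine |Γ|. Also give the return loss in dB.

|Γ| = (S − 1)/(S + 1) = (6.18 − 1)/(6.18 + 1) = 5.18/7.18
RL = −20·log₁₀|Γ| = −20·log₁₀(0.721)

|Γ| ≈ 0.721; return loss ≈ 2.84 dB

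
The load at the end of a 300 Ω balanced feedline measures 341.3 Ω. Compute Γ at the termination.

Γ = (Z_L − Z_0)/(Z_L + Z_0) = (341.3 − 300)/(341.3 + 300) = 41.3/641.3

Γ = 0.0644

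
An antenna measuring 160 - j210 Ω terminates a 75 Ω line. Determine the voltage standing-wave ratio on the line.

VSWR ≈ 6.11

Γ = (Z_L − Z_0)/(Z_L + Z_0) = (85 − j210)/(235 − j210)
|Γ| = 227/315 = 0.719
VSWR = (1 + |Γ|)/(1 − |Γ|) = 1.72/0.281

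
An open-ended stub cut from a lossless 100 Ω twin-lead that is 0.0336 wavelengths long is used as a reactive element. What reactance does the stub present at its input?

βl = 2π × 0.0336 = 12.1°
tan(βl) = 0.214
For an open-ended stub, Z_in = −jZ_0·cot(βl) = −jZ_0/tan(βl)

X_in ≈ -467 Ω (capacitive)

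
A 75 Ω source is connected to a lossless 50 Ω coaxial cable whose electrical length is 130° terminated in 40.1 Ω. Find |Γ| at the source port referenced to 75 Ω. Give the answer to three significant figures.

|Γ| ≈ 0.212

tan(βl) = -1.19
Z_in = Z_0·(Z_L + jZ_0·tanβl)/(Z_0 + jZ_L·tanβl) = 50.7 − j11.1 Ω
Γ_s = (Z_in − Z_s)/(Z_in + Z_s) = (-24.3 − j11.1)/(126 − j11.1), |Γ_s| = 0.212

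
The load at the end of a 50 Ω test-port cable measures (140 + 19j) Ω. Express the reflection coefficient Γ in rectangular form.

Γ = (Z_L − Z_0)/(Z_L + Z_0) = (90 + j19)/(190 + j19)

Γ ≈ 0.479 + j0.0521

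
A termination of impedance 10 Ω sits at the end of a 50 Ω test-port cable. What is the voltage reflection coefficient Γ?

Γ = (Z_L − Z_0)/(Z_L + Z_0) = (10 − 50)/(10 + 50) = -40/60

Γ = -0.667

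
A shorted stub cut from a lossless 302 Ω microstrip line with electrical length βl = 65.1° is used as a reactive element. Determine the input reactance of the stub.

X_in ≈ 651 Ω (inductive)

tan(βl) = 2.15
For a shorted stub, Z_in = jZ_0·tan(βl)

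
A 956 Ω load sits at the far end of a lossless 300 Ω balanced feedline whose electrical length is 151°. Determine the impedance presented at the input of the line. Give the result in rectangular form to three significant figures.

Z_in ≈ 303 + j369 Ω

tan(βl) = tan(151°) = -0.554
Z_in = Z_0·(Z_L + jZ_0·tanβl)/(Z_0 + jZ_L·tanβl)
     = 300·(956 − j166)/(300 − j530)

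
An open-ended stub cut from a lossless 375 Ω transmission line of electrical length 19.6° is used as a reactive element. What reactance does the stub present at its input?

X_in ≈ -1050 Ω (capacitive)

tan(βl) = 0.356
For an open-ended stub, Z_in = −jZ_0·cot(βl) = −jZ_0/tan(βl)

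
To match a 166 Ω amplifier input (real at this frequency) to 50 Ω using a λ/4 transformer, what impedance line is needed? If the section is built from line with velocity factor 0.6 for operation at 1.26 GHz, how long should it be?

Z_qwt = √(Z_0·R_L) = √(50 × 166) = √8300
λ = 0.6·c/f = 0.143 m, so l = λ/4 = 0.0357 m

Z_qwt ≈ 91.1 Ω; length ≈ 3.57 cm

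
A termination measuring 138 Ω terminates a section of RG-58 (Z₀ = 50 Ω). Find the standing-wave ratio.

Γ = (138 − 50)/(138 + 50) = 0.468
VSWR = (1 + 0.468)/(1 − 0.468)

VSWR ≈ 2.76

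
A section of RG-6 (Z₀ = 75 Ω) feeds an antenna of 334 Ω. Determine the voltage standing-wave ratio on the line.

Γ = (334 − 75)/(334 + 75) = 0.633
VSWR = (1 + 0.633)/(1 − 0.633)

VSWR ≈ 4.45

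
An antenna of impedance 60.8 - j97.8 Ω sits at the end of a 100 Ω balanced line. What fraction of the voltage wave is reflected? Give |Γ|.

|Γ| ≈ 0.56

Γ = (Z_L − Z_0)/(Z_L + Z_0) = (-39.2 − j97.8)/(160.8 − j97.8)
|Γ| = 105/188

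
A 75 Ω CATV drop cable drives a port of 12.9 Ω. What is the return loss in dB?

RL ≈ 3.02 dB

Γ = (12.9 − 75)/(12.9 + 75) = -0.706
RL = −20·log₁₀|Γ| = −20·log₁₀(0.706)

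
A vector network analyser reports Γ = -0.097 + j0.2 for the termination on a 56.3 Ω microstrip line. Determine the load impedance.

Z_L = Z_0·(1 + Γ)/(1 − Γ) = 56.3·(0.903 + j0.2)/(1.1 − j0.2)

Z_L ≈ 43 + j18.1 Ω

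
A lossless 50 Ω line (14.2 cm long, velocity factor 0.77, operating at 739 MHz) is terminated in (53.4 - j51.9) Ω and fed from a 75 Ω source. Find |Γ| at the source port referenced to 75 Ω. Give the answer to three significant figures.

|Γ| ≈ 0.31

λ = v/f = 0.77·c / 739 MHz = 0.313 m
βl = 2π·l/λ = 2π × 0.454 = 164°
tan(βl) = -0.295
Z_in = Z_0·(Z_L + jZ_0·tanβl)/(Z_0 + jZ_L·tanβl) = 100 − j50.6 Ω
Γ_s = (Z_in − Z_s)/(Z_in + Z_s) = (25.1 − j50.6)/(175 − j50.6), |Γ_s| = 0.31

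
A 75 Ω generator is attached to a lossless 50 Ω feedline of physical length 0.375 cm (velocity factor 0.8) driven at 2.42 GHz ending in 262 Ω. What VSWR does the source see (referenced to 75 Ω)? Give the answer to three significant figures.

VSWR ≈ 3.75

λ = v/f = 0.8·c / 2.42 GHz = 0.0992 m
βl = 2π·l/λ = 2π × 0.0378 = 13.6°
tan(βl) = 0.242
Z_in = Z_0·(Z_L + jZ_0·tanβl)/(Z_0 + jZ_L·tanβl) = 106 − j123 Ω
Γ_s = (Z_in − Z_s)/(Z_in + Z_s) = (31.3 − j123)/(181 − j123), |Γ_s| = 0.579
VSWR = (1 + |Γ_s|)/(1 − |Γ_s|)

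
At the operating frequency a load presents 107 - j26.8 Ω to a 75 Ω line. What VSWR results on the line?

Γ = (Z_L − Z_0)/(Z_L + Z_0) = (32 − j26.8)/(182 − j26.8)
|Γ| = 41.7/184 = 0.227
VSWR = (1 + |Γ|)/(1 − |Γ|) = 1.23/0.773

VSWR ≈ 1.59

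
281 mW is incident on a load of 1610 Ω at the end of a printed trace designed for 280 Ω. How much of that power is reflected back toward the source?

Γ = (1610 − 280)/(1610 + 280) = 0.704
|Γ|² = 0.495
P_refl = |Γ|²·P_inc = 139 mW, P_del = (1 − |Γ|²)·P_inc = 142 mW

P_reflected ≈ 139 mW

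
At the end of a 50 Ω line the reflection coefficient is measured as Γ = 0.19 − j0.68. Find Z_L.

Z_L = Z_0·(1 + Γ)/(1 − Γ) = 50·(1.19 − j0.68)/(0.81 + j0.68)

Z_L ≈ 22.4 − j60.8 Ω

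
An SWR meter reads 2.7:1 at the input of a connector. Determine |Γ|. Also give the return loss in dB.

|Γ| ≈ 0.459; return loss ≈ 6.76 dB

|Γ| = (S − 1)/(S + 1) = (2.7 − 1)/(2.7 + 1) = 1.7/3.7
RL = −20·log₁₀|Γ| = −20·log₁₀(0.459)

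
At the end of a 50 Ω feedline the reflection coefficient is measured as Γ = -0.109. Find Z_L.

Z_L ≈ 40.2 Ω

Z_L = Z_0·(1 + Γ)/(1 − Γ) = 50·(0.891)/(1.11)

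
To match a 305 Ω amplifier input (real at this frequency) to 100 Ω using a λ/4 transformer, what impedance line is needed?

Z_qwt = √(Z_0·R_L) = √(100 × 305) = √30500

Z_qwt ≈ 175 Ω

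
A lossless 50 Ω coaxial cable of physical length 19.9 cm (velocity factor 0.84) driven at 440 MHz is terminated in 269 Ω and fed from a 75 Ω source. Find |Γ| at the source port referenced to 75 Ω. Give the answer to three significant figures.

λ = v/f = 0.84·c / 440 MHz = 0.573 m
βl = 2π·l/λ = 2π × 0.347 = 125°
tan(βl) = -1.42
Z_in = Z_0·(Z_L + jZ_0·tanβl)/(Z_0 + jZ_L·tanβl) = 13.6 + j33.3 Ω
Γ_s = (Z_in − Z_s)/(Z_in + Z_s) = (-61.4 + j33.3)/(88.6 + j33.3), |Γ_s| = 0.737

|Γ| ≈ 0.737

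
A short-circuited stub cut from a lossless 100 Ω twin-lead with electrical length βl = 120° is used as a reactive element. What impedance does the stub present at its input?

tan(βl) = -1.73
For a short-circuited stub, Z_in = jZ_0·tan(βl)

Z_in ≈ −j173 Ω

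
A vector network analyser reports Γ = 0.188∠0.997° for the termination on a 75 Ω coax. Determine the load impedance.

Z_L = Z_0·(1 + Γ)/(1 − Γ) = 75·(1.19 + j0.00327)/(0.812 − j0.00327)

Z_L ≈ 110 + j0.744 Ω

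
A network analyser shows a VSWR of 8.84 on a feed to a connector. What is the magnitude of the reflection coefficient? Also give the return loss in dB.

|Γ| ≈ 0.797; return loss ≈ 1.97 dB

|Γ| = (S − 1)/(S + 1) = (8.84 − 1)/(8.84 + 1) = 7.84/9.84
RL = −20·log₁₀|Γ| = −20·log₁₀(0.797)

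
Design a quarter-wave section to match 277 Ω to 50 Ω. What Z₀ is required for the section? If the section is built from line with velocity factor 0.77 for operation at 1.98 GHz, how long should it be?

Z_qwt = √(Z_0·R_L) = √(50 × 277) = √13850
λ = 0.77·c/f = 0.117 m, so l = λ/4 = 0.0292 m

Z_qwt ≈ 118 Ω; length ≈ 2.92 cm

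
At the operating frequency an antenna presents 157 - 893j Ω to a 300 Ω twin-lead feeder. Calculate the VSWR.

Γ = (Z_L − Z_0)/(Z_L + Z_0) = (-143 − j893)/(457 − j893)
|Γ| = 904/1000 = 0.902
VSWR = (1 + |Γ|)/(1 − |Γ|) = 1.9/0.0985

VSWR ≈ 19.3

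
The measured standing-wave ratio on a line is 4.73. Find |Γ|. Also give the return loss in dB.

|Γ| ≈ 0.651; return loss ≈ 3.73 dB

|Γ| = (S − 1)/(S + 1) = (4.73 − 1)/(4.73 + 1) = 3.73/5.73
RL = −20·log₁₀|Γ| = −20·log₁₀(0.651)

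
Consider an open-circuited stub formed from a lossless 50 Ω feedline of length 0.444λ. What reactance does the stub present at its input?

X_in ≈ 136 Ω (inductive)

βl = 2π × 0.444 = 160°
tan(βl) = -0.367
For an open-circuited stub, Z_in = −jZ_0·cot(βl) = −jZ_0/tan(βl)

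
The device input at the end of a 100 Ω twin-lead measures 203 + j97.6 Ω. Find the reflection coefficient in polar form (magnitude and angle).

Γ ≈ 0.446 ∠ 25.6°

Γ = (Z_L − Z_0)/(Z_L + Z_0) = (103 + j97.6)/(303 + j97.6)
|Γ| = 142/318 = 0.446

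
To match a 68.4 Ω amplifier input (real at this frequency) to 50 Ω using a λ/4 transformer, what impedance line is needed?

Z_qwt ≈ 58.5 Ω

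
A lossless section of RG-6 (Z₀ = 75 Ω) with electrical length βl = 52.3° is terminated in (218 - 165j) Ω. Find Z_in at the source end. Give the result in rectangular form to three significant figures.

tan(βl) = tan(52.3°) = 1.29
Z_in = Z_0·(Z_L + jZ_0·tanβl)/(Z_0 + jZ_L·tanβl)
     = 75·(218 − j68)/(288 + j282)

Z_in ≈ 20.1 − j37.4 Ω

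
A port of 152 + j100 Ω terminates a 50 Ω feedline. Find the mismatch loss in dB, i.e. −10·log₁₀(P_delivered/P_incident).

mismatch loss ≈ 2.23 dB

Γ = (102 + j100)/(202 + j100), |Γ| = 0.634
|Γ|² = 0.402, so P_del/P_inc = 1 − |Γ|² = 0.598
ML = −10·log₁₀(1 − |Γ|²)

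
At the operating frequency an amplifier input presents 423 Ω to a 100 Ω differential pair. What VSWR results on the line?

For a purely resistive load, VSWR = R_L/Z_0 or Z_0/R_L (whichever > 1) = 423/100

VSWR ≈ 4.23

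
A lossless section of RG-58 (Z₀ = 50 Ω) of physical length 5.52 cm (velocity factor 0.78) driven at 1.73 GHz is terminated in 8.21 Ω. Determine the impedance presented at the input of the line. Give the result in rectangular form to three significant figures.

Z_in ≈ 11.6 − j31.3 Ω

λ = v/f = 0.78·c / 1.73 GHz = 0.135 m
βl = 2π·l/λ = 2π × 0.408 = 147°
tan(βl) = tan(147°) = -0.651
Z_in = Z_0·(Z_L + jZ_0·tanβl)/(Z_0 + jZ_L·tanβl)
     = 50·(8.21 − j32.6)/(50 − j5.35)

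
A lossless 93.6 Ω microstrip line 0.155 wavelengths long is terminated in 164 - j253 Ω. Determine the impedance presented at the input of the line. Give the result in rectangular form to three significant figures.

Z_in ≈ 16.5 − j31.7 Ω

βl = 2π × 0.155 = 55.8°
tan(βl) = tan(55.8°) = 1.47
Z_in = Z_0·(Z_L + jZ_0·tanβl)/(Z_0 + jZ_L·tanβl)
     = 93.6·(164 − j115)/(466 + j241)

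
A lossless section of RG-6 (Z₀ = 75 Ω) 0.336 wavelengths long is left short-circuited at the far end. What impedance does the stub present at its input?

βl = 2π × 0.336 = 121°
tan(βl) = -1.67
For a short-circuited stub, Z_in = jZ_0·tan(βl)

Z_in ≈ −j125 Ω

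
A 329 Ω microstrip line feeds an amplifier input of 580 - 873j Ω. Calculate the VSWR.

Γ = (Z_L − Z_0)/(Z_L + Z_0) = (251 − j873)/(909 − j873)
|Γ| = 908/1260 = 0.721
VSWR = (1 + |Γ|)/(1 − |Γ|) = 1.72/0.279

VSWR ≈ 6.16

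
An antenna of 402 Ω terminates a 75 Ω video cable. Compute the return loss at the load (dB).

Γ = (402 − 75)/(402 + 75) = 0.686
RL = −20·log₁₀|Γ| = −20·log₁₀(0.686)

RL ≈ 3.28 dB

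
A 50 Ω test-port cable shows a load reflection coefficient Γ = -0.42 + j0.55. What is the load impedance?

Z_L = Z_0·(1 + Γ)/(1 − Γ) = 50·(0.58 + j0.55)/(1.42 − j0.55)

Z_L ≈ 11.2 + j23.7 Ω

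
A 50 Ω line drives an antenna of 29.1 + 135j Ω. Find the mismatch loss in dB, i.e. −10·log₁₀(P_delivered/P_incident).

mismatch loss ≈ 6.24 dB

Γ = (-20.9 + j135)/(79.1 + j135), |Γ| = 0.873
|Γ|² = 0.762, so P_del/P_inc = 1 − |Γ|² = 0.238
ML = −10·log₁₀(1 − |Γ|²)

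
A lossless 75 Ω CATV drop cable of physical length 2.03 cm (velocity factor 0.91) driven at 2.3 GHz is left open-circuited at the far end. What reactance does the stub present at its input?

X_in ≈ -40.6 Ω (capacitive)

λ = v/f = 0.91·c / 2.3 GHz = 0.119 m
βl = 2π·l/λ = 2π × 0.171 = 61.6°
tan(βl) = 1.85
For an open-circuited stub, Z_in = −jZ_0·cot(βl) = −jZ_0/tan(βl)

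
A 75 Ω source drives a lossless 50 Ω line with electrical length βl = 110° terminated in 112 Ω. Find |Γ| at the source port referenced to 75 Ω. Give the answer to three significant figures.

|Γ| ≈ 0.52

tan(βl) = -2.75
Z_in = Z_0·(Z_L + jZ_0·tanβl)/(Z_0 + jZ_L·tanβl) = 24.6 + j14.2 Ω
Γ_s = (Z_in − Z_s)/(Z_in + Z_s) = (-50.4 + j14.2)/(99.6 + j14.2), |Γ_s| = 0.52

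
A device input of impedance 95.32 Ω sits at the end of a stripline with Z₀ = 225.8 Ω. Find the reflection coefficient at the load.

Γ = (Z_L − Z_0)/(Z_L + Z_0) = (95.32 − 225.8)/(95.32 + 225.8) = -130.5/321.1

Γ = -0.406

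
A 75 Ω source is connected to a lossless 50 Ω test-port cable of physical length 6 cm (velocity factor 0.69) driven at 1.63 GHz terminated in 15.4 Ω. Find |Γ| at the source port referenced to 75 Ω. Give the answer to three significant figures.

λ = v/f = 0.69·c / 1.63 GHz = 0.127 m
βl = 2π·l/λ = 2π × 0.472 = 170°
tan(βl) = -0.175
Z_in = Z_0·(Z_L + jZ_0·tanβl)/(Z_0 + jZ_L·tanβl) = 15.8 − j7.89 Ω
Γ_s = (Z_in − Z_s)/(Z_in + Z_s) = (-59.2 − j7.89)/(90.8 − j7.89), |Γ_s| = 0.655

|Γ| ≈ 0.655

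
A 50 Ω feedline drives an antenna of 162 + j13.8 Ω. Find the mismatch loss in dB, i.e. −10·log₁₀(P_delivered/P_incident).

Γ = (112 + j13.8)/(212 + j13.8), |Γ| = 0.531
|Γ|² = 0.282, so P_del/P_inc = 1 − |Γ|² = 0.718
ML = −10·log₁₀(1 − |Γ|²)

mismatch loss ≈ 1.44 dB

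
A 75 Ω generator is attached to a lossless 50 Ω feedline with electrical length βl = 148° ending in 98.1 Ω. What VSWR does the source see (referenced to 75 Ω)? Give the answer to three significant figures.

VSWR ≈ 1.88

tan(βl) = -0.625
Z_in = Z_0·(Z_L + jZ_0·tanβl)/(Z_0 + jZ_L·tanβl) = 54.5 + j35.6 Ω
Γ_s = (Z_in − Z_s)/(Z_in + Z_s) = (-20.5 + j35.6)/(129 + j35.6), |Γ_s| = 0.306
VSWR = (1 + |Γ_s|)/(1 − |Γ_s|)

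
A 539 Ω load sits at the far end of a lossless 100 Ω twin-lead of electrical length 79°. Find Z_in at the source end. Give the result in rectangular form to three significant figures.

Z_in ≈ 19.2 − j18.7 Ω

tan(βl) = tan(79°) = 5.14
Z_in = Z_0·(Z_L + jZ_0·tanβl)/(Z_0 + jZ_L·tanβl)
     = 100·(539 + j514)/(100 + j2770)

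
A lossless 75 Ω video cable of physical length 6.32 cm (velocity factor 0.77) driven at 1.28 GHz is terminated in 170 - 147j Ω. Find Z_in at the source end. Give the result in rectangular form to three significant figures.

Z_in ≈ 39.1 + j75.9 Ω

λ = v/f = 0.77·c / 1.28 GHz = 0.18 m
βl = 2π·l/λ = 2π × 0.35 = 126°
tan(βl) = tan(126°) = -1.37
Z_in = Z_0·(Z_L + jZ_0·tanβl)/(Z_0 + jZ_L·tanβl)
     = 75·(170 − j250)/(-127 − j233)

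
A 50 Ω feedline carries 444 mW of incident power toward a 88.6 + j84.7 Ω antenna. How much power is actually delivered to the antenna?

P_delivered ≈ 298 mW

|Γ| = |(38.6 + j84.7)/(138.6 + j84.7)| = 0.573
|Γ|² = 0.328
P_refl = |Γ|²·P_inc = 146 mW, P_del = (1 − |Γ|²)·P_inc = 298 mW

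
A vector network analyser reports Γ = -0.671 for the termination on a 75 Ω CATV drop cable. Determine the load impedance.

Z_L ≈ 14.8 Ω

Z_L = Z_0·(1 + Γ)/(1 − Γ) = 75·(0.329)/(1.67)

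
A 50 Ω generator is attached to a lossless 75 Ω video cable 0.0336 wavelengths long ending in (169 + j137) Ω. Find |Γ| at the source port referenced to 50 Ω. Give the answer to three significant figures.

βl = 2π × 0.0336 = 12.1°
tan(βl) = 0.214
Z_in = Z_0·(Z_L + jZ_0·tanβl)/(Z_0 + jZ_L·tanβl) = 293 + j19.1 Ω
Γ_s = (Z_in − Z_s)/(Z_in + Z_s) = (243 + j19.1)/(343 + j19.1), |Γ_s| = 0.709

|Γ| ≈ 0.709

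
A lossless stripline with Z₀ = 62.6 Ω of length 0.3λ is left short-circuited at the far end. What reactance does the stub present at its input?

X_in ≈ -193 Ω (capacitive)

βl = 2π × 0.3 = 108°
tan(βl) = -3.08
For a short-circuited stub, Z_in = jZ_0·tan(βl)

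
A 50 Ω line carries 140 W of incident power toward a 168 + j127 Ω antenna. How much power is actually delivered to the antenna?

|Γ| = |(118 + j127)/(218 + j127)| = 0.687
|Γ|² = 0.472
P_refl = |Γ|²·P_inc = 66.1 W, P_del = (1 − |Γ|²)·P_inc = 73.9 W

P_delivered ≈ 73.9 W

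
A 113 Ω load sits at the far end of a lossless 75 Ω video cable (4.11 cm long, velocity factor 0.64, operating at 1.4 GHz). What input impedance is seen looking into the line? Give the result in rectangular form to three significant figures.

λ = v/f = 0.64·c / 1.4 GHz = 0.137 m
βl = 2π·l/λ = 2π × 0.3 = 108°
tan(βl) = tan(108°) = -3.1
Z_in = Z_0·(Z_L + jZ_0·tanβl)/(Z_0 + jZ_L·tanβl)
     = 75·(113 − j232)/(75 − j350)

Z_in ≈ 52.6 + j12.9 Ω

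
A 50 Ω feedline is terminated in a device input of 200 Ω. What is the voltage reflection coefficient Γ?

Γ = 0.6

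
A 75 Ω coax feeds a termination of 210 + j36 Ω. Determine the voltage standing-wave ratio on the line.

VSWR ≈ 2.89

Γ = (Z_L − Z_0)/(Z_L + Z_0) = (135 + j36)/(285 + j36)
|Γ| = 140/287 = 0.486
VSWR = (1 + |Γ|)/(1 − |Γ|) = 1.49/0.514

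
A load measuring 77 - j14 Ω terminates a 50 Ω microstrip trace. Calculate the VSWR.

Γ = (Z_L − Z_0)/(Z_L + Z_0) = (27 − j14)/(127 − j14)
|Γ| = 30.4/128 = 0.238
VSWR = (1 + |Γ|)/(1 − |Γ|) = 1.24/0.762

VSWR ≈ 1.62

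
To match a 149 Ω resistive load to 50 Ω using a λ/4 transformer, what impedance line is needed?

Z_qwt ≈ 86.3 Ω

Z_qwt = √(Z_0·R_L) = √(50 × 149) = √7450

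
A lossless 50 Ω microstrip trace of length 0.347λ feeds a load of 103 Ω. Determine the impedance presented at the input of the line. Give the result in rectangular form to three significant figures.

Z_in ≈ 32.4 + j23.9 Ω

βl = 2π × 0.347 = 125°
tan(βl) = tan(125°) = -1.43
Z_in = Z_0·(Z_L + jZ_0·tanβl)/(Z_0 + jZ_L·tanβl)
     = 50·(103 − j71.6)/(50 − j148)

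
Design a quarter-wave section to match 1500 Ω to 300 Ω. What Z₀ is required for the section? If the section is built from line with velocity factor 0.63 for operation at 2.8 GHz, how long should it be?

Z_qwt ≈ 671 Ω; length ≈ 1.69 cm

Z_qwt = √(Z_0·R_L) = √(300 × 1500) = √450000
λ = 0.63·c/f = 0.0675 m, so l = λ/4 = 0.0169 m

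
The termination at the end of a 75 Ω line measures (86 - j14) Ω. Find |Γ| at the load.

|Γ| ≈ 0.11

Γ = (Z_L − Z_0)/(Z_L + Z_0) = (11 − j14)/(161 − j14)
|Γ| = 17.8/162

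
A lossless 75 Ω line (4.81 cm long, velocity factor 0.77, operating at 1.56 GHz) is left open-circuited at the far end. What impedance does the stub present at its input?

Z_in ≈ +j38.1 Ω

λ = v/f = 0.77·c / 1.56 GHz = 0.148 m
βl = 2π·l/λ = 2π × 0.325 = 117°
tan(βl) = -1.97
For an open-circuited stub, Z_in = −jZ_0·cot(βl) = −jZ_0/tan(βl)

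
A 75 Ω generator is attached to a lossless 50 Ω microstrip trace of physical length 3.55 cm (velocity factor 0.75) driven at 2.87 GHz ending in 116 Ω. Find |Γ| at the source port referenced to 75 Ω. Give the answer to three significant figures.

λ = v/f = 0.75·c / 2.87 GHz = 0.0784 m
βl = 2π·l/λ = 2π × 0.453 = 163°
tan(βl) = -0.305
Z_in = Z_0·(Z_L + jZ_0·tanβl)/(Z_0 + jZ_L·tanβl) = 84.4 + j44.6 Ω
Γ_s = (Z_in − Z_s)/(Z_in + Z_s) = (9.43 + j44.6)/(159 + j44.6), |Γ_s| = 0.275

|Γ| ≈ 0.275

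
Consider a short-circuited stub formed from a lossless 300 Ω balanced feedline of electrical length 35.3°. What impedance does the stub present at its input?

tan(βl) = 0.708
For a short-circuited stub, Z_in = jZ_0·tan(βl)

Z_in ≈ +j212 Ω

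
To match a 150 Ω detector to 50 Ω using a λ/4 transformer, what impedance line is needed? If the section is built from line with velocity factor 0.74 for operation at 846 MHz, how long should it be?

Z_qwt = √(Z_0·R_L) = √(50 × 150) = √7500
λ = 0.74·c/f = 0.262 m, so l = λ/4 = 0.0656 m

Z_qwt ≈ 86.6 Ω; length ≈ 6.56 cm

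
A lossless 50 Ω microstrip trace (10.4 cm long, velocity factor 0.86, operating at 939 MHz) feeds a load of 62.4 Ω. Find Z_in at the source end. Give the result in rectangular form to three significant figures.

Z_in ≈ 49.3 + j11 Ω

λ = v/f = 0.86·c / 939 MHz = 0.275 m
βl = 2π·l/λ = 2π × 0.379 = 136°
tan(βl) = tan(136°) = -0.957
Z_in = Z_0·(Z_L + jZ_0·tanβl)/(Z_0 + jZ_L·tanβl)
     = 50·(62.4 − j47.8)/(50 − j59.7)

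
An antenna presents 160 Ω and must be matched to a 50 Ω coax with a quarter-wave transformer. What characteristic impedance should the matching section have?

Z_qwt = √(Z_0·R_L) = √(50 × 160) = √8000

Z_qwt ≈ 89.4 Ω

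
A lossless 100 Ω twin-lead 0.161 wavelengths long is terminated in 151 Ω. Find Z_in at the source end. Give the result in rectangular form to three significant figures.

Z_in ≈ 78.7 − j30 Ω

βl = 2π × 0.161 = 58°
tan(βl) = tan(58°) = 1.6
Z_in = Z_0·(Z_L + jZ_0·tanβl)/(Z_0 + jZ_L·tanβl)
     = 100·(151 + j160)/(100 + j241)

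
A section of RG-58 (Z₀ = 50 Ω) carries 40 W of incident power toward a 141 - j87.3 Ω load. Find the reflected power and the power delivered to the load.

P_reflected ≈ 14.4 W; P_delivered ≈ 25.6 W

|Γ| = |(91 − j87.3)/(191 − j87.3)| = 0.6
|Γ|² = 0.361
P_refl = |Γ|²·P_inc = 14.4 W, P_del = (1 − |Γ|²)·P_inc = 25.6 W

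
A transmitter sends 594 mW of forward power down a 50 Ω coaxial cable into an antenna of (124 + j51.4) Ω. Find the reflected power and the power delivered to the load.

|Γ| = |(74 + j51.4)/(174 + j51.4)| = 0.497
|Γ|² = 0.247
P_refl = |Γ|²·P_inc = 146 mW, P_del = (1 − |Γ|²)·P_inc = 448 mW

P_reflected ≈ 146 mW; P_delivered ≈ 448 mW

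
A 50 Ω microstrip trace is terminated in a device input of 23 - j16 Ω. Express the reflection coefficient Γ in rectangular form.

Γ = (Z_L − Z_0)/(Z_L + Z_0) = (-27 − j16)/(73 − j16)

Γ ≈ -0.307 − j0.286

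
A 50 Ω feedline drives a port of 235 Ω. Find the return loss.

RL ≈ 3.75 dB

Γ = (235 − 50)/(235 + 50) = 0.649
RL = −20·log₁₀|Γ| = −20·log₁₀(0.649)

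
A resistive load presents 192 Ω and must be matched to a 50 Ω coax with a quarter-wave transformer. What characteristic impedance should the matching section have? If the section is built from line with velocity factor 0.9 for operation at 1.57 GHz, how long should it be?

Z_qwt = √(Z_0·R_L) = √(50 × 192) = √9600
λ = 0.9·c/f = 0.172 m, so l = λ/4 = 0.043 m

Z_qwt ≈ 98 Ω; length ≈ 4.3 cm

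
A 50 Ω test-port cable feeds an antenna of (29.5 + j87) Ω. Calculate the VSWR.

Γ = (Z_L − Z_0)/(Z_L + Z_0) = (-20.5 + j87)/(79.5 + j87)
|Γ| = 89.4/118 = 0.758
VSWR = (1 + |Γ|)/(1 − |Γ|) = 1.76/0.242

VSWR ≈ 7.28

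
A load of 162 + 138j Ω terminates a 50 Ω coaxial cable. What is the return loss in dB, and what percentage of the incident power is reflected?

Γ = (112 + j138)/(212 + j138), |Γ| = 0.703
RL = −20·log₁₀(0.703) = 3.07 dB
P_refl/P_inc = |Γ|² = 0.494

RL ≈ 3.07 dB; 49.4% of incident power reflected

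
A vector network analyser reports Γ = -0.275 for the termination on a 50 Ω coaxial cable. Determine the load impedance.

Z_L ≈ 28.4 Ω

Z_L = Z_0·(1 + Γ)/(1 − Γ) = 50·(0.725)/(1.27)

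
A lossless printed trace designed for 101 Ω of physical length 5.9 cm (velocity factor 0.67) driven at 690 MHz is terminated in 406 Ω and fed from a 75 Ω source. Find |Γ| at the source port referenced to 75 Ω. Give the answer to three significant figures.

λ = v/f = 0.67·c / 690 MHz = 0.291 m
βl = 2π·l/λ = 2π × 0.203 = 72.9°
tan(βl) = 3.25
Z_in = Z_0·(Z_L + jZ_0·tanβl)/(Z_0 + jZ_L·tanβl) = 27.3 − j29 Ω
Γ_s = (Z_in − Z_s)/(Z_in + Z_s) = (-47.7 − j29)/(102 − j29), |Γ_s| = 0.524

|Γ| ≈ 0.524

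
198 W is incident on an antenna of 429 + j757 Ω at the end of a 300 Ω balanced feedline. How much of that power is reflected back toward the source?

|Γ| = |(129 + j757)/(729 + j757)| = 0.731
|Γ|² = 0.534
P_refl = |Γ|²·P_inc = 106 W, P_del = (1 − |Γ|²)·P_inc = 92.3 W

P_reflected ≈ 106 W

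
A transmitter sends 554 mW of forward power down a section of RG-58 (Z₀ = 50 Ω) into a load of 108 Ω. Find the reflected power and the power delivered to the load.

P_reflected ≈ 74.7 mW; P_delivered ≈ 479 mW

Γ = (108 − 50)/(108 + 50) = 0.367
|Γ|² = 0.135
P_refl = |Γ|²·P_inc = 74.7 mW, P_del = (1 − |Γ|²)·P_inc = 479 mW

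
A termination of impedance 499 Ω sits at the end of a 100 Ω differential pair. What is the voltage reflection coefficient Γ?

Γ = 0.666

Γ = (Z_L − Z_0)/(Z_L + Z_0) = (499 − 100)/(499 + 100) = 399/599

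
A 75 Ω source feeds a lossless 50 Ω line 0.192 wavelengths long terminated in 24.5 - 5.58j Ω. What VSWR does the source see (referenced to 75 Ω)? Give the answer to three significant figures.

βl = 2π × 0.192 = 69.1°
tan(βl) = 2.62
Z_in = Z_0·(Z_L + jZ_0·tanβl)/(Z_0 + jZ_L·tanβl) = 58.1 + j39.4 Ω
Γ_s = (Z_in − Z_s)/(Z_in + Z_s) = (-16.9 + j39.4)/(133 + j39.4), |Γ_s| = 0.309
VSWR = (1 + |Γ_s|)/(1 − |Γ_s|)

VSWR ≈ 1.89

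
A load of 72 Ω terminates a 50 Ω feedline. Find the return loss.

RL ≈ 14.9 dB

Γ = (72 − 50)/(72 + 50) = 0.18
RL = −20·log₁₀|Γ| = −20·log₁₀(0.18)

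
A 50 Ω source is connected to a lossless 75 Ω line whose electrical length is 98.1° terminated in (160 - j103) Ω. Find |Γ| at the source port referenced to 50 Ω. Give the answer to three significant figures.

tan(βl) = -7.03
Z_in = Z_0·(Z_L + jZ_0·tanβl)/(Z_0 + jZ_L·tanβl) = 26.9 + j26.2 Ω
Γ_s = (Z_in − Z_s)/(Z_in + Z_s) = (-23.1 + j26.2)/(76.9 + j26.2), |Γ_s| = 0.43

|Γ| ≈ 0.43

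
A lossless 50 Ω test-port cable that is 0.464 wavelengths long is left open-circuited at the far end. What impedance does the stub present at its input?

Z_in ≈ +j217 Ω

βl = 2π × 0.464 = 167°
tan(βl) = -0.23
For an open-circuited stub, Z_in = −jZ_0·cot(βl) = −jZ_0/tan(βl)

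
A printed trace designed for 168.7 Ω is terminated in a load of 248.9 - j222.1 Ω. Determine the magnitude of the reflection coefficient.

|Γ| ≈ 0.499

Γ = (Z_L − Z_0)/(Z_L + Z_0) = (80.2 − j222.1)/(417.6 − j222.1)
|Γ| = 236/473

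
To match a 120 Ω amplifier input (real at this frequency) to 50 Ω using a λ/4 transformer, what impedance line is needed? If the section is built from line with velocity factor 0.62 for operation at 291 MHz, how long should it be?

Z_qwt ≈ 77.5 Ω; length ≈ 16 cm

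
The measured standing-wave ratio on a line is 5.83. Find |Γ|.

|Γ| ≈ 0.707

|Γ| = (S − 1)/(S + 1) = (5.83 − 1)/(5.83 + 1) = 4.83/6.83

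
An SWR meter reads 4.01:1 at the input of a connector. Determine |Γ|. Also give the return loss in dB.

|Γ| = (S − 1)/(S + 1) = (4.01 − 1)/(4.01 + 1) = 3.01/5.01
RL = −20·log₁₀|Γ| = −20·log₁₀(0.601)

|Γ| ≈ 0.601; return loss ≈ 4.43 dB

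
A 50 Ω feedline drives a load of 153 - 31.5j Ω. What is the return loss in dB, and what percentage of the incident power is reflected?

RL ≈ 5.61 dB; 27.5% of incident power reflected

Γ = (103 − j31.5)/(203 − j31.5), |Γ| = 0.524
RL = −20·log₁₀(0.524) = 5.61 dB
P_refl/P_inc = |Γ|² = 0.275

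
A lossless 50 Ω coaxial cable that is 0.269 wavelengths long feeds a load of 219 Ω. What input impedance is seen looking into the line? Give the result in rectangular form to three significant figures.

βl = 2π × 0.269 = 96.8°
tan(βl) = tan(96.8°) = -8.34
Z_in = Z_0·(Z_L + jZ_0·tanβl)/(Z_0 + jZ_L·tanβl)
     = 50·(219 − j417)/(50 − j1830)

Z_in ≈ 11.6 + j5.68 Ω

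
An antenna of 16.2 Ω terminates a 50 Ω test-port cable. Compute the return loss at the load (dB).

RL ≈ 5.84 dB

Γ = (16.2 − 50)/(16.2 + 50) = -0.511
RL = −20·log₁₀|Γ| = −20·log₁₀(0.511)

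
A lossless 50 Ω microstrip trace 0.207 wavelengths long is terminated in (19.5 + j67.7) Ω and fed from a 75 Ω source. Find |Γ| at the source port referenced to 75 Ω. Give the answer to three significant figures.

|Γ| ≈ 0.767

βl = 2π × 0.207 = 74.5°
tan(βl) = 3.61
Z_in = Z_0·(Z_L + jZ_0·tanβl)/(Z_0 + jZ_L·tanβl) = 16 − j58 Ω
Γ_s = (Z_in − Z_s)/(Z_in + Z_s) = (-59 − j58)/(91 − j58), |Γ_s| = 0.767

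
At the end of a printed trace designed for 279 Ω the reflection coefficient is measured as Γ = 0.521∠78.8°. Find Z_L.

Z_L ≈ 190 + j267 Ω

Z_L = Z_0·(1 + Γ)/(1 − Γ) = 279·(1.1 + j0.511)/(0.899 − j0.511)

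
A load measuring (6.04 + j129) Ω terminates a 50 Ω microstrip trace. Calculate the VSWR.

VSWR ≈ 63.5

Γ = (Z_L − Z_0)/(Z_L + Z_0) = (-43.96 + j129)/(56.04 + j129)
|Γ| = 136/141 = 0.969
VSWR = (1 + |Γ|)/(1 − |Γ|) = 1.97/0.031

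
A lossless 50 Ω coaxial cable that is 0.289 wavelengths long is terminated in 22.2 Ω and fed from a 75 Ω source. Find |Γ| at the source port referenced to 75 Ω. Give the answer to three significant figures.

|Γ| ≈ 0.245

βl = 2π × 0.289 = 104°
tan(βl) = -4
Z_in = Z_0·(Z_L + jZ_0·tanβl)/(Z_0 + jZ_L·tanβl) = 90.8 − j38.7 Ω
Γ_s = (Z_in − Z_s)/(Z_in + Z_s) = (15.8 − j38.7)/(166 − j38.7), |Γ_s| = 0.245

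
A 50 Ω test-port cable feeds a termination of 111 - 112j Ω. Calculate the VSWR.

VSWR ≈ 4.72

Γ = (Z_L − Z_0)/(Z_L + Z_0) = (61 − j112)/(161 − j112)
|Γ| = 128/196 = 0.65
VSWR = (1 + |Γ|)/(1 − |Γ|) = 1.65/0.35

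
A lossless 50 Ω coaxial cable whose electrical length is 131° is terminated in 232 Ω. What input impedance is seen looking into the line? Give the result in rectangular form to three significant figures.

tan(βl) = tan(131°) = -1.15
Z_in = Z_0·(Z_L + jZ_0·tanβl)/(Z_0 + jZ_L·tanβl)
     = 50·(232 − j57.5)/(50 − j267)

Z_in ≈ 18.3 + j40 Ω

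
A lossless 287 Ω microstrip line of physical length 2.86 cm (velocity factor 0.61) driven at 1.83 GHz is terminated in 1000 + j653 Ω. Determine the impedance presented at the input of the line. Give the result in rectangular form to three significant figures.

λ = v/f = 0.61·c / 1.83 GHz = 0.1 m
βl = 2π·l/λ = 2π × 0.286 = 103°
tan(βl) = tan(103°) = -4.35
Z_in = Z_0·(Z_L + jZ_0·tanβl)/(Z_0 + jZ_L·tanβl)
     = 287·(1000 − j594)/(3120 − j4350)

Z_in ≈ 57.2 + j24.9 Ω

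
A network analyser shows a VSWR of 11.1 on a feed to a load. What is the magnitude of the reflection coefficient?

|Γ| ≈ 0.835

|Γ| = (S − 1)/(S + 1) = (11.1 − 1)/(11.1 + 1) = 10.1/12.1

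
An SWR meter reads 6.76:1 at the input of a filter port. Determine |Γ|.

|Γ| = (S − 1)/(S + 1) = (6.76 − 1)/(6.76 + 1) = 5.76/7.76

|Γ| ≈ 0.742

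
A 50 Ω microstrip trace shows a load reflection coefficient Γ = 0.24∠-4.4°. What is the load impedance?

Z_L = Z_0·(1 + Γ)/(1 − Γ) = 50·(1.24 − j0.0184)/(0.761 + j0.0184)

Z_L ≈ 81.4 − j3.18 Ω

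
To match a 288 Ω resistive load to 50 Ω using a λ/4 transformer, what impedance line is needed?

Z_qwt = √(Z_0·R_L) = √(50 × 288) = √14400

Z_qwt ≈ 120 Ω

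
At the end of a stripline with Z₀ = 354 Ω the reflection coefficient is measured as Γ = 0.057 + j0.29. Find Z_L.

Z_L = Z_0·(1 + Γ)/(1 − Γ) = 354·(1.06 + j0.29)/(0.943 − j0.29)

Z_L ≈ 332 + j211 Ω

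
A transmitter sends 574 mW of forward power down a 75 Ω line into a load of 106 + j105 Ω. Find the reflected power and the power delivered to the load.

P_reflected ≈ 157 mW; P_delivered ≈ 417 mW

|Γ| = |(31 + j105)/(181 + j105)| = 0.523
|Γ|² = 0.274
P_refl = |Γ|²·P_inc = 157 mW, P_del = (1 − |Γ|²)·P_inc = 417 mW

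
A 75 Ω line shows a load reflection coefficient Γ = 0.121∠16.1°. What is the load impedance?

Z_L ≈ 94.5 + j6.44 Ω

Z_L = Z_0·(1 + Γ)/(1 − Γ) = 75·(1.12 + j0.0336)/(0.884 − j0.0336)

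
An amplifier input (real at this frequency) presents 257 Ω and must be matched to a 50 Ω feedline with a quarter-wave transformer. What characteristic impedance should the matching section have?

Z_qwt ≈ 113 Ω

Z_qwt = √(Z_0·R_L) = √(50 × 257) = √12850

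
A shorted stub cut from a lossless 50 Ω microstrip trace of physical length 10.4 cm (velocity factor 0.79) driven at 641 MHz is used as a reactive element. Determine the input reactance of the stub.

λ = v/f = 0.79·c / 641 MHz = 0.37 m
βl = 2π·l/λ = 2π × 0.281 = 101°
tan(βl) = -5.02
For a shorted stub, Z_in = jZ_0·tan(βl)

X_in ≈ -251 Ω (capacitive)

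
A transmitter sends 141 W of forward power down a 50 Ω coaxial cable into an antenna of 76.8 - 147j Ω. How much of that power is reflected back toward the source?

P_reflected ≈ 83.5 W

|Γ| = |(26.8 − j147)/(126.8 − j147)| = 0.77
|Γ|² = 0.592
P_refl = |Γ|²·P_inc = 83.5 W, P_del = (1 − |Γ|²)·P_inc = 57.5 W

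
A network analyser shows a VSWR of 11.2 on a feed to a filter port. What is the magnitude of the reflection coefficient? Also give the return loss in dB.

|Γ| ≈ 0.836; return loss ≈ 1.56 dB

|Γ| = (S − 1)/(S + 1) = (11.2 − 1)/(11.2 + 1) = 10.2/12.2
RL = −20·log₁₀|Γ| = −20·log₁₀(0.836)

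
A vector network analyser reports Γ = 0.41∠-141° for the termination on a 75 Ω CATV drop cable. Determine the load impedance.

Z_L ≈ 34.6 − j21.4 Ω

Z_L = Z_0·(1 + Γ)/(1 − Γ) = 75·(0.681 − j0.258)/(1.32 + j0.258)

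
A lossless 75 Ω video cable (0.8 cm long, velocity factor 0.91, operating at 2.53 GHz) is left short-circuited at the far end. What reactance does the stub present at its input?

λ = v/f = 0.91·c / 2.53 GHz = 0.108 m
βl = 2π·l/λ = 2π × 0.0741 = 26.7°
tan(βl) = 0.503
For a short-circuited stub, Z_in = jZ_0·tan(βl)

X_in ≈ 37.7 Ω (inductive)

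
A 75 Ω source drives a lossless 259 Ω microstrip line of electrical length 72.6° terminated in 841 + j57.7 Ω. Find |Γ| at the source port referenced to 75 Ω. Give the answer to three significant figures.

tan(βl) = 3.19
Z_in = Z_0·(Z_L + jZ_0·tanβl)/(Z_0 + jZ_L·tanβl) = 87.5 − j78.7 Ω
Γ_s = (Z_in − Z_s)/(Z_in + Z_s) = (12.5 − j78.7)/(163 − j78.7), |Γ_s| = 0.441

|Γ| ≈ 0.441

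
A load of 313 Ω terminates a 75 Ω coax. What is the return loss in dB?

Γ = (313 − 75)/(313 + 75) = 0.613
RL = −20·log₁₀|Γ| = −20·log₁₀(0.613)

RL ≈ 4.25 dB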